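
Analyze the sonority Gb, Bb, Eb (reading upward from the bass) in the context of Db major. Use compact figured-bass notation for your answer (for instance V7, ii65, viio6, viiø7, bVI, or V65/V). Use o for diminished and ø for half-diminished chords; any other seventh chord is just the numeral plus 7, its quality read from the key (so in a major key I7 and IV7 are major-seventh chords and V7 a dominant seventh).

Stacked in thirds the chord is Eb-Gb-Bb: a minor triad on Eb.
Eb is scale degree 2 in Db major, and a minor triad on that degree is written ii.
With Gb in the bass the chord is in first inversion, so the figured bass is 6.

ii6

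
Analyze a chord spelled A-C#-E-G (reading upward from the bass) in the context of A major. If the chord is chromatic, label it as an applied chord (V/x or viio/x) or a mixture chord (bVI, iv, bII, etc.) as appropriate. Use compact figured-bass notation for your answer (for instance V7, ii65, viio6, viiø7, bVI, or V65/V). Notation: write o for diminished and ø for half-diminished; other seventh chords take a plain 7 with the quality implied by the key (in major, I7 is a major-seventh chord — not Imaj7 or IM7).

Stacked in thirds the chord is A-C#-E-G: a dominant seventh chord on A.
A is not a diatonic chord root with this quality in A major, but it lies a perfect fifth above D (IV), so the chord functions as an applied dominant of IV.

V7/IV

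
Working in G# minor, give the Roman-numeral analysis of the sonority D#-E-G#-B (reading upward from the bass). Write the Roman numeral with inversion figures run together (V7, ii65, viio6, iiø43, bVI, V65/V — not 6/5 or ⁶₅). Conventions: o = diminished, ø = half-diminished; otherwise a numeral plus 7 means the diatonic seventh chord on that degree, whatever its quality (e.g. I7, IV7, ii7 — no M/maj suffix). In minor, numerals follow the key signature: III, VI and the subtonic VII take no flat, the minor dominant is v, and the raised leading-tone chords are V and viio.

Stacked in thirds the chord is E-G#-B-D#: a major seventh chord on E.
In G# minor, E is the submediant; the diatonic major seventh chord there is VI7.
With D# in the bass the chord is in third inversion, so the figured bass is 42.

VI42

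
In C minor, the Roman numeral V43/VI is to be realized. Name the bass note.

Bb

The applied chord V43/VI is rooted on Eb: Eb-G-Bb-Db.
The figure 43 means second inversion — the fifth is in the bass.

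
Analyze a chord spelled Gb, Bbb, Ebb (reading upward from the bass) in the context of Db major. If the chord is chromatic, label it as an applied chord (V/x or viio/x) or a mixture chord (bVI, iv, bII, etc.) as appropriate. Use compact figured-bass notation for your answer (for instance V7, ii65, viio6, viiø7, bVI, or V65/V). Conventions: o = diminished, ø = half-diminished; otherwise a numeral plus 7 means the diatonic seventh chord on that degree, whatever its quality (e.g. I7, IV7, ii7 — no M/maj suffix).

The pitches Ebb-Gb-Bbb form a major triad rooted on Ebb.
Ebb is the lowered second degree of Db major (diatonic 2 would be Eb). This is the Neapolitan sixth — a major triad on the lowered second degree, here in its customary first inversion.
With Gb in the bass the chord is in first inversion, so the figured bass is 6.

bII6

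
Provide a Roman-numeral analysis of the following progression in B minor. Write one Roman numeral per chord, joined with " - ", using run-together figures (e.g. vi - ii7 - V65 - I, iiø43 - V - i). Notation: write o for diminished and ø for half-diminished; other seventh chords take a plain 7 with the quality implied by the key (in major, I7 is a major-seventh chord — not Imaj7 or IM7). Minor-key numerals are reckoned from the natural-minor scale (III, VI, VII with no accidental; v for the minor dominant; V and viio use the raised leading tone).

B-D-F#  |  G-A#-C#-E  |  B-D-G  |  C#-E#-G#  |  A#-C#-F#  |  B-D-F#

i - viio42 - VI6 - V/V - V6 - i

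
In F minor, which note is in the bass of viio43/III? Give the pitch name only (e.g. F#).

The applied chord viio43/III is rooted on G: G-Bb-Db-Fb.
The figure 43 means second inversion — the fifth is in the bass.

Db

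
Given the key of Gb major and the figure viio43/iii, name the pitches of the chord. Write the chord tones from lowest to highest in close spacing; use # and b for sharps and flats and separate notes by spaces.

Eb Gb A C

The slash marks an applied leading-tone chord: viio of iii. In Gb major, iii is Bb, so the leading tone to it is A, a half step below.
Building a fully diminished seventh chord on A gives A-C-Eb-Gb.
With the 43 figure the chord is in second inversion; from the bass Eb upward in close position it reads Eb-Gb-A-C.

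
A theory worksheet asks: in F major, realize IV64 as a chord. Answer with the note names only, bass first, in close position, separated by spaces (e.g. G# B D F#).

In F major, the subdominant is Bb, and the diatonic chord built there is a major triad.
That chord is spelled Bb-D-F.
The figured bass 64 indicates second inversion, placing the fifth (F) in the bass: F-Bb-D.

F Bb D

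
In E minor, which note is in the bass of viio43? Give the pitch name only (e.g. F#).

A

viio in E minor has root D#; the chord is D#-F#-A-C.
The figure 43 means second inversion — the fifth is in the bass.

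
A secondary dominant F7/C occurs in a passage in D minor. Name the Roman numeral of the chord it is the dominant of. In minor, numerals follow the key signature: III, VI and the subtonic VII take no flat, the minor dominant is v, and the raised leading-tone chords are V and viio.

The chord is a dominant seventh chord on F.
A dominant resolves down a perfect fifth: F → Bb. In D minor, Bb is scale degree 6, i.e. VI.

VI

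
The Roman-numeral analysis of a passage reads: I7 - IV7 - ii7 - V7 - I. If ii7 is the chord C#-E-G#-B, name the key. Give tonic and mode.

The anchor chord is a minor seventh chord on C#, labeled ii7.
ii7 on C# implies C# is the supertonic; that puts the tonic at B, and the lowercase numeral fits major mode.

B major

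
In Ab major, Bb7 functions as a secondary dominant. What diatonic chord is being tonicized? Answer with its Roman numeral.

The chord is a dominant seventh chord on Bb.
A dominant resolves down a perfect fifth: Bb → Eb. In Ab major, Eb is scale degree 5, i.e. V.

V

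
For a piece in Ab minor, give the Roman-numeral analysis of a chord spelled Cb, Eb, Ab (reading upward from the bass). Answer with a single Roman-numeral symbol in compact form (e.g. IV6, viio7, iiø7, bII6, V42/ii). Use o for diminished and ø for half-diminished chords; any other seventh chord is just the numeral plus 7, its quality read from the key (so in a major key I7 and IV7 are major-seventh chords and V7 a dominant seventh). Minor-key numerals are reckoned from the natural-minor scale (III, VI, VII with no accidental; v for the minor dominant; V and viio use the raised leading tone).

i6

Stacked in thirds the chord is Ab-Cb-Eb: a minor triad on Ab.
Ab is scale degree 1 in Ab minor, and a minor triad on that degree is written i.
With Cb in the bass the chord is in first inversion, so the figured bass is 6.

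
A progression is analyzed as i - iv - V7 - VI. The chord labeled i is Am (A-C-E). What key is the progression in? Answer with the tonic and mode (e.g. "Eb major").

The anchor chord is a minor triad on A, labeled i.
If A is scale degree 1 and the mode makes that degree carry a minor triad, the tonic is A and the mode is minor.

A minor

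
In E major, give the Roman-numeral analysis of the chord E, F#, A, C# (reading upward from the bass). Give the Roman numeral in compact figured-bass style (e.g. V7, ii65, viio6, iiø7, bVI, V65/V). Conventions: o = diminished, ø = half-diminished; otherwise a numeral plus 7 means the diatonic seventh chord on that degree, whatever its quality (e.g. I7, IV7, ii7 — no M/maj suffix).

ii42

Stacked in thirds the chord is F#-A-C#-E: a minor seventh chord on F#.
F# is scale degree 2 in E major, and a minor seventh chord on that degree is written ii7.
With E in the bass the chord is in third inversion, so the figured bass is 42.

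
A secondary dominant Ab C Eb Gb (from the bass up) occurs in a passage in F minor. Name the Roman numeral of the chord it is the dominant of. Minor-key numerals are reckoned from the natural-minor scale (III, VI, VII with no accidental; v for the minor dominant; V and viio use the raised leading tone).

The chord is a dominant seventh chord on Ab.
A dominant resolves down a perfect fifth: Ab → Db. In F minor, Db is scale degree 6, i.e. VI.

VI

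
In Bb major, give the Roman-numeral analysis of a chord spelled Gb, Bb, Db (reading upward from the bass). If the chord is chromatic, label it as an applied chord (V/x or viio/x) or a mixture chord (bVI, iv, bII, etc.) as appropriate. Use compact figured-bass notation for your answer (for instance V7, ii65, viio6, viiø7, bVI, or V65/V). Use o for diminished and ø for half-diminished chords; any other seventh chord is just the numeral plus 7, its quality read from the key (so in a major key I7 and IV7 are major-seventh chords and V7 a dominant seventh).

The pitches Gb-Bb-Db form a major triad rooted on Gb.
Gb is the lowered sixth degree of Bb major (diatonic 6 would be G). This is a major triad on the lowered sixth degree, borrowed from the parallel minor.

bVI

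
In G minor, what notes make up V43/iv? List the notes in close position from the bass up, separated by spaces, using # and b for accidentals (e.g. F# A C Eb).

D F G B

V43/iv is a secondary dominant — the dominant seventh of iv. iv in G minor is C, so the applied chord's root is G, a perfect fifth above.
Building a dominant seventh chord on G gives G-B-D-F.
The figured bass 43 indicates second inversion, placing the fifth (D) in the bass: D-F-G-B.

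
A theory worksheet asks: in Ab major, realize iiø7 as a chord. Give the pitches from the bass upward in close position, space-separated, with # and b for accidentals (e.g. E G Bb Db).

iiø7 is the half-diminished supertonic seventh, borrowed from the parallel minor. In Ab major that root is Bb.
So the chord is Bb-Db-Fb-Ab, a half-diminished seventh chord.

Bb Db Fb Ab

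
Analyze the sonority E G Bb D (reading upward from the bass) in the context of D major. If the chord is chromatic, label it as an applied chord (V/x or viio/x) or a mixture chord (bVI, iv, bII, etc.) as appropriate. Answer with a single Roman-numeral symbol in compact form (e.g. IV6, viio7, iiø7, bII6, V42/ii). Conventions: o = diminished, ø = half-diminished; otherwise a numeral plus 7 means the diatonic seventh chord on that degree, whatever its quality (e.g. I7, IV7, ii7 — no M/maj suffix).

Stacked in thirds the chord is E-G-Bb-D: a half-diminished seventh chord on E.
E is the second degree of D major. This is the half-diminished supertonic seventh, borrowed from the parallel minor.

iiø7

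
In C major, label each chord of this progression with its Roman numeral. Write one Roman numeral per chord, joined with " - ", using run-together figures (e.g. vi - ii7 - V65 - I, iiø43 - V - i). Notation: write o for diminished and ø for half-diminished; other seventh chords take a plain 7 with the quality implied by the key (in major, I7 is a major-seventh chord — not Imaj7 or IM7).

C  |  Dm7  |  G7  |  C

C has root C, degree 1 in C major, so I.
Dm7: root D is the supertonic; minor seventh chord there is ii7.
G7 has root G, degree 5 in C major, so V7.
C has root C, degree 1 in C major, so I.

I - ii7 - V7 - I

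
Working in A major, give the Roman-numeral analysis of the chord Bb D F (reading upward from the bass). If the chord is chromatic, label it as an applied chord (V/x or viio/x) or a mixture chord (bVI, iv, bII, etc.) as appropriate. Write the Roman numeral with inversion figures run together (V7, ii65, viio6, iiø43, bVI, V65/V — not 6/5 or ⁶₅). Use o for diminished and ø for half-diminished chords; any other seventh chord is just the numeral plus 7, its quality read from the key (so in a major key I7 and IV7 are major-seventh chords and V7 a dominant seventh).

The pitches Bb-D-F form a major triad rooted on Bb.
Bb is the lowered second degree of A major (diatonic 2 would be B). This is the Neapolitan chord — a major triad on the lowered second degree.

bII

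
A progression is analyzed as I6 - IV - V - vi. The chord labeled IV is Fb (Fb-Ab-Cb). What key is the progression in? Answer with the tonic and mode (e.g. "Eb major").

Cb major

The anchor chord is a major triad on Fb, labeled IV.
Counting down 3 scale steps from Fb places the tonic on Cb; a major triad on degree 4 is diatonic only in major.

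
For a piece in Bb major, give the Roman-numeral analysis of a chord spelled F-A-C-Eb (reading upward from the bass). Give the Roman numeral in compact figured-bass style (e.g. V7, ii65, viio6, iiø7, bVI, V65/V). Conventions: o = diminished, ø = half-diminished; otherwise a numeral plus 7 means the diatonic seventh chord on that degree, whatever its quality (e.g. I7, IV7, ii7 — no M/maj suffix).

The pitches F-A-C-Eb form a dominant seventh chord rooted on F.
In Bb major, F is the dominant; the diatonic dominant seventh chord there is V7.

V7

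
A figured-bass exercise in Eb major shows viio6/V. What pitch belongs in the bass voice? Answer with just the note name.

The applied chord viio6/V is rooted on A: A-C-Eb.
The figure 6 means first inversion — the third is in the bass.

C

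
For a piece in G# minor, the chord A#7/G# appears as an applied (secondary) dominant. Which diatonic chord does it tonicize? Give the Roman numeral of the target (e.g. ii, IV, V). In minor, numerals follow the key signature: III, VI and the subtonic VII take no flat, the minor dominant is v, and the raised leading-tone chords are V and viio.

V

The chord is a dominant seventh chord on A#.
A dominant resolves down a perfect fifth: A# → D#. In G# minor, D# is scale degree 5, i.e. V.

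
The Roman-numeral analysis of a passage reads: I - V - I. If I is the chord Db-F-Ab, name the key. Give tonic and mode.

Db major

The anchor chord is a major triad on Db, labeled I.
If Db is scale degree 1 and the mode makes that degree carry a major triad, the tonic is Db and the mode is major.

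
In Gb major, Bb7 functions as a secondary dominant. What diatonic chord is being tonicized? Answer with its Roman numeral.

vi

The chord is a dominant seventh chord on Bb.
A dominant resolves down a perfect fifth: Bb → Eb. In Gb major, Eb is scale degree 6, i.e. vi.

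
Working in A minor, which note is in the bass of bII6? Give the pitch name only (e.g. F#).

bII in A minor has root Bb; the chord is Bb-D-F.
The figure 6 means first inversion — the third is in the bass.

D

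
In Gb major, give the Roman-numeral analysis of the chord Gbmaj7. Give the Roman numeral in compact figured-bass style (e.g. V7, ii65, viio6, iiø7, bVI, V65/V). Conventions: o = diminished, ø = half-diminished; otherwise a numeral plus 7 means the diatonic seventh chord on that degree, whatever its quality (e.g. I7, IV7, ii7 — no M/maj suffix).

Stacked in thirds the chord is Gb-Bb-Db-F: a major seventh chord on Gb.
Gb is scale degree 1 in Gb major, and a major seventh chord on that degree is written I7.

I7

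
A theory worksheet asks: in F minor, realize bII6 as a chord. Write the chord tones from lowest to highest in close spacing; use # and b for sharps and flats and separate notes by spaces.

Bb Db Gb

Scale degree 2 in F minor is G; lowering it a half step gives Gb. bII6 is the Neapolitan sixth — a major triad on the lowered second degree, here in its customary first inversion.
So the chord is Gb-Bb-Db.
The figured bass 6 indicates first inversion, placing the third (Bb) in the bass: Bb-Db-Gb.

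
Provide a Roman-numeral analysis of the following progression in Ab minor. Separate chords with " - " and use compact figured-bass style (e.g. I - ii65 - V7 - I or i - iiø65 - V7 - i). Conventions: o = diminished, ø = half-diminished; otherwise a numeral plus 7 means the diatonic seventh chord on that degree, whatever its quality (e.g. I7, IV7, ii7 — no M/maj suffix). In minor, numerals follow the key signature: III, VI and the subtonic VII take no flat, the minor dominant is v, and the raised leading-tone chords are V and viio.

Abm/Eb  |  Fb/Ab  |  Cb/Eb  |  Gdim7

i64 - VI6 - III6 - viio7

Abm/Eb has root Ab, degree 1 in Ab minor, so i64.
Fb/Ab: major triad on Fb = scale degree 6 → VI6.
Cb/Eb: major triad on Cb = scale degree 3 → III6.
Gdim7: fully diminished seventh chord on G = scale degree 7 → viio7.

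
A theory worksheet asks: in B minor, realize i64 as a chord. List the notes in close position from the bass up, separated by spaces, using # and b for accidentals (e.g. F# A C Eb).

F# B D

The numeral's case and figure indicate a minor triad. In B minor its root, scale degree 1, is B.
Stacking thirds from B gives B-D-F#.
With the 64 figure the chord is in second inversion; from the bass F# upward in close position it reads F#-B-D.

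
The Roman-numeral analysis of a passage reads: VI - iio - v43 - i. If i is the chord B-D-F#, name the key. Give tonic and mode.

The chord Bm is a minor triad rooted on B; its label is i.
If B is scale degree 1 and the mode makes that degree carry a minor triad, the tonic is B and the mode is minor.

B minor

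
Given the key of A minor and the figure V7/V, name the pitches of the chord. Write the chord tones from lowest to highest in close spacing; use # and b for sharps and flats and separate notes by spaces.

B D# F# A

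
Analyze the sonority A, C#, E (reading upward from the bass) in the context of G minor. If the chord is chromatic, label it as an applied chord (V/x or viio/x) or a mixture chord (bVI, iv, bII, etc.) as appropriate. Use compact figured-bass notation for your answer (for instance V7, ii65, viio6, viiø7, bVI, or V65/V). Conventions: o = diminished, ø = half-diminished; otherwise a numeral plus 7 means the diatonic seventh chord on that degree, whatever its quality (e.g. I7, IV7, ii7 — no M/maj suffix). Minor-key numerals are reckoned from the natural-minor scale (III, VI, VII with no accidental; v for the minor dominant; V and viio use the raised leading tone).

V/V

Stacked in thirds the chord is A-C#-E: a major triad on A.
A is not a diatonic chord root with this quality in G minor, but it lies a perfect fifth above D (V), so the chord functions as an applied dominant of V.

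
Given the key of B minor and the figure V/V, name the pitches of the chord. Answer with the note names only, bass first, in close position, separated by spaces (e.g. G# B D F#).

C# E# G#

The slash means an applied dominant: we want the dominant of V. In B minor, V is F# major, and its dominant is built on C#.
Building a major triad on C# gives C#-E#-G#.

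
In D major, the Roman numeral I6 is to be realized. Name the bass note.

I in D major has root D; the chord is D-F#-A.
The figure 6 means first inversion — the third is in the bass.

F#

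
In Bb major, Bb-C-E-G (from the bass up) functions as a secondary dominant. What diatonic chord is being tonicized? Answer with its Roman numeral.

V

The chord is a dominant seventh chord on C.
A dominant resolves down a perfect fifth: C → F. In Bb major, F is scale degree 5, i.e. V.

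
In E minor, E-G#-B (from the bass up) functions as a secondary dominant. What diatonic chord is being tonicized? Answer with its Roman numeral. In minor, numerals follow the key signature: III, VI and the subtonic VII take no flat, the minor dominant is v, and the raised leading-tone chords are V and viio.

The chord is a major triad on E.
A dominant resolves down a perfect fifth: E → A. In E minor, A is scale degree 4, i.e. iv.

iv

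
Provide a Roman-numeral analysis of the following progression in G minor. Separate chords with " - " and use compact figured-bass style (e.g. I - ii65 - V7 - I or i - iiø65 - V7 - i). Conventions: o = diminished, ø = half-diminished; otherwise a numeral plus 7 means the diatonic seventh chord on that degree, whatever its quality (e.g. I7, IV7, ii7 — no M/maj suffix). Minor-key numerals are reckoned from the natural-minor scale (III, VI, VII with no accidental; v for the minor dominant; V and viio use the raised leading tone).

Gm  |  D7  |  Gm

Gm: minor triad on G = scale degree 1 → i.
D7 has root D, degree 5 in G minor, so V7.
Gm: root G is the tonic; minor triad there is i.

i - V7 - i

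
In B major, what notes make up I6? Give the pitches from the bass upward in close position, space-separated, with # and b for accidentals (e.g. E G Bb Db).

D# F# B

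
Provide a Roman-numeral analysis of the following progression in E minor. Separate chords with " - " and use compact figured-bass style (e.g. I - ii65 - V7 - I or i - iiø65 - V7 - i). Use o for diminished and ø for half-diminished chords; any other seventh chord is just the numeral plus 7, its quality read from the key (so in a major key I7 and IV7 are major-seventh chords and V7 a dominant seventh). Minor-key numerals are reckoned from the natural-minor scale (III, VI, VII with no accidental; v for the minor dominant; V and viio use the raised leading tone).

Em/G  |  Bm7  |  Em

i6 - v7 - i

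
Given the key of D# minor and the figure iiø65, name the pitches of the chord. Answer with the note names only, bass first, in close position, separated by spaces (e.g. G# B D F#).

G# B D# E#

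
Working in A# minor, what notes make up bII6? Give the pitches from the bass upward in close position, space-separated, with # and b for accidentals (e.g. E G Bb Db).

bII6 is the Neapolitan sixth — a major triad on the lowered second degree, here in its customary first inversion. In A# minor that root is B.
So the chord is B-D#-F#.
With the 6 figure the chord is in first inversion; from the bass D# upward in close position it reads D#-F#-B.

D# F# B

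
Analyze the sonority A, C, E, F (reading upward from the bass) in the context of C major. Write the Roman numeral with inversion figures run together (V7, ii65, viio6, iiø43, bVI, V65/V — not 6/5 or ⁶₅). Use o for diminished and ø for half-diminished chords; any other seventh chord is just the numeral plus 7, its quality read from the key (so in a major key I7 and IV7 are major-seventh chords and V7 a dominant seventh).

The pitches F-A-C-E form a major seventh chord rooted on F.
F is scale degree 4 in C major, and a major seventh chord on that degree is written IV7.
With A in the bass the chord is in first inversion, so the figured bass is 65.

IV65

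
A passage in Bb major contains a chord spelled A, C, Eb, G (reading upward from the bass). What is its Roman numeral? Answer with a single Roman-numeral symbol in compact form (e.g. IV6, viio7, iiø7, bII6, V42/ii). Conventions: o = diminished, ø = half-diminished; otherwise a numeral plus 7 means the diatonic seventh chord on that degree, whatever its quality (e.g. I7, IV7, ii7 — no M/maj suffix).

Stacked in thirds the chord is A-C-Eb-G: a half-diminished seventh chord on A.
A is scale degree 7 in Bb major, and a half-diminished seventh chord on that degree is written viiø7.

viiø7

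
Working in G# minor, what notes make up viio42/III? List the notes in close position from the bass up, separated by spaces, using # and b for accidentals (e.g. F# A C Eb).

viio42/III is a secondary leading-tone chord. The target III is B in G# minor; the applied chord is rooted a semitone below, on A#.
Building a fully diminished seventh chord on A# gives A#-C#-E-G.
With the 42 figure the chord is in third inversion; from the bass G upward in close position it reads G-A#-C#-E.

G A# C# E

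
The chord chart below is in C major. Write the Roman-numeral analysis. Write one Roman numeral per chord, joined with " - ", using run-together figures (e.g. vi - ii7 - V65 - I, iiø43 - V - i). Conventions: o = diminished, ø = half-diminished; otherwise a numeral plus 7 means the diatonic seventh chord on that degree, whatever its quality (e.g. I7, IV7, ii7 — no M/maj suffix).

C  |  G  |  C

I - V - I

C: root C is the tonic; major triad there is I.
G has root G, degree 5 in C major, so V.
C: root C is the tonic; major triad there is I.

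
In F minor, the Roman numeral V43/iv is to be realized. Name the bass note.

The applied chord V43/iv is rooted on F: F-A-C-Eb.
The figure 43 means second inversion — the fifth is in the bass.

C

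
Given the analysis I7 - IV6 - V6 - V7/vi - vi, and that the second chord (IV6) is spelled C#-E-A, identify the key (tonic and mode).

E major

The anchor chord is a major triad on A, labeled IV6.
IV6 on A implies A is the subdominant; that puts the tonic at E, and the uppercase numeral fits major mode.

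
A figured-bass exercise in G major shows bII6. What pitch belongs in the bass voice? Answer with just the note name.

bII in G major has root Ab; the chord is Ab-C-Eb.
The figure 6 means first inversion — the third is in the bass.

C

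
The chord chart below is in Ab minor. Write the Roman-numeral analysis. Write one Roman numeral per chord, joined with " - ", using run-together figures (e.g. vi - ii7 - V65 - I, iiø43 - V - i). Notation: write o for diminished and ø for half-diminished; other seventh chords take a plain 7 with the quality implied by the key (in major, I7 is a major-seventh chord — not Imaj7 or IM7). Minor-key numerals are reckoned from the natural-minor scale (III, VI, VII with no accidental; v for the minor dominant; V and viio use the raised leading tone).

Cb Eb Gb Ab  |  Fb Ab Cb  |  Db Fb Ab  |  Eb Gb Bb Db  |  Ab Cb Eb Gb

i65 - VI - iv - v7 - i7

Cb-Eb-Gb-Ab: minor seventh chord on Ab = scale degree 1 → i65.
Fb-Ab-Cb has root Fb, degree 6 in Ab minor, so VI.
Db-Fb-Ab: minor triad on Db = scale degree 4 → iv.
Eb-Gb-Bb-Db: minor seventh chord on Eb = scale degree 5 → v7.
Ab-Cb-Eb-Gb: root Ab is the tonic; minor seventh chord there is i7.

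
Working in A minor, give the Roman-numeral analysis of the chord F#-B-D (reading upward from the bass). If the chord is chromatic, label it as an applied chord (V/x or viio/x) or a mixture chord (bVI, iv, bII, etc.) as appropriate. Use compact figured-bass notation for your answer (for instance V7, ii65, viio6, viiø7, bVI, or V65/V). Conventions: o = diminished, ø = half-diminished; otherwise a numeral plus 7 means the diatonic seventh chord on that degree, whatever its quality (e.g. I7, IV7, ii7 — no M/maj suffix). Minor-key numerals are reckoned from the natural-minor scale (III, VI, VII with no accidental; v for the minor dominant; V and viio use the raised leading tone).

Stacked in thirds the chord is B-D-F#: a minor triad on B.
B is the second degree of A minor. This is the minor supertonic, borrowed from the parallel major (the Dorian ii).
With F# in the bass the chord is in second inversion, so the figured bass is 64.

ii64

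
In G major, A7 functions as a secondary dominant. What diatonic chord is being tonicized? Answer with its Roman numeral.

V

The chord is a dominant seventh chord on A.
A dominant resolves down a perfect fifth: A → D. In G major, D is scale degree 5, i.e. V.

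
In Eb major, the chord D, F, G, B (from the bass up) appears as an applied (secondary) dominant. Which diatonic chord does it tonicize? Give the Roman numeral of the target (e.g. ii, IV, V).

The chord is a dominant seventh chord on G.
A dominant resolves down a perfect fifth: G → C. In Eb major, C is scale degree 6, i.e. vi.

vi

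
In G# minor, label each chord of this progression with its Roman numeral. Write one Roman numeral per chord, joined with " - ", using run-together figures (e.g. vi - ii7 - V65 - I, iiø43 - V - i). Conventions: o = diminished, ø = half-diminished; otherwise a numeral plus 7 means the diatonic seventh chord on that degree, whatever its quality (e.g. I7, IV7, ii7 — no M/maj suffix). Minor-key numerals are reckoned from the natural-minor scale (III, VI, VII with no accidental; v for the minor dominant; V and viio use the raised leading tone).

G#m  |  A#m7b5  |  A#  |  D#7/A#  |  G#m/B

G#m: minor triad on G# = scale degree 1 → i.
A#m7b5: half-diminished seventh chord on A# = scale degree 2 → iiø7.
A#: chromatic; A# is V of V, so V/V.
D#7/A# has root D#, degree 5 in G# minor, so V43.
G#m/B: root G# is the tonic; minor triad there is i6.

i - iiø7 - V/V - V43 - i6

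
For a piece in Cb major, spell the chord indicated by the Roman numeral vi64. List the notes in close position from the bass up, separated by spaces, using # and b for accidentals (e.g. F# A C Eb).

In Cb major, the sixth degree is Ab, and the diatonic chord built there is a minor triad.
Stacking thirds from Ab gives Ab-Cb-Eb.
With the 64 figure the chord is in second inversion; from the bass Eb upward in close position it reads Eb-Ab-Cb.

Eb Ab Cb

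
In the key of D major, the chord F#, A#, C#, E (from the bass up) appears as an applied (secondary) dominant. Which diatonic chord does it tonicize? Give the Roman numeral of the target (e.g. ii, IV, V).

The chord is a dominant seventh chord on F#.
A dominant resolves down a perfect fifth: F# → B. In D major, B is scale degree 6, i.e. vi.

vi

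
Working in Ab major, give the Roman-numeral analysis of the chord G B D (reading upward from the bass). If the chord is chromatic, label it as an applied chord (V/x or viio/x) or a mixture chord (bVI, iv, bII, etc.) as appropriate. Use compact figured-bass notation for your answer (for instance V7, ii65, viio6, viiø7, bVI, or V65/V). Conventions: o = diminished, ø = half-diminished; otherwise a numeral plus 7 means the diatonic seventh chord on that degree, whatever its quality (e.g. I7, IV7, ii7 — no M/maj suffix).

V/iii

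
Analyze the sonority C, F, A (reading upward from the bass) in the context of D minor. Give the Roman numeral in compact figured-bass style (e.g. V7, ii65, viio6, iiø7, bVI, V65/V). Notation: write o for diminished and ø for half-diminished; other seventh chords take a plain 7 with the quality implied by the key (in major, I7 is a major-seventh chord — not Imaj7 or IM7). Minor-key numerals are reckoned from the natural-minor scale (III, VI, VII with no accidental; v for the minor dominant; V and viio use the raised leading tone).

III64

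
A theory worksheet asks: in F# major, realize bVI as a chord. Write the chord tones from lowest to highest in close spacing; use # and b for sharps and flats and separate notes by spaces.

bVI is a major triad on the lowered sixth degree, borrowed from the parallel minor. In F# major that root is D.
So the chord is D-F#-A, a major triad.

D F# A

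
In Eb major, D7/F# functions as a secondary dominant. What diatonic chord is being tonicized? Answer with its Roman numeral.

The chord is a dominant seventh chord on D.
A dominant resolves down a perfect fifth: D → G. In Eb major, G is scale degree 3, i.e. iii.

iii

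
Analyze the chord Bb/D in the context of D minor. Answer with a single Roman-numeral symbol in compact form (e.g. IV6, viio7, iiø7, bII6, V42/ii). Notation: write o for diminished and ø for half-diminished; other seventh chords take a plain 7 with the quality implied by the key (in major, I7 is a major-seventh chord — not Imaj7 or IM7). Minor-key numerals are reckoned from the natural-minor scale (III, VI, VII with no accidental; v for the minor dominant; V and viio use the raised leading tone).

VI6

The pitches Bb-D-F form a major triad rooted on Bb.
Bb is scale degree 6 in D minor, and a major triad on that degree is written VI.
With D in the bass the chord is in first inversion, so the figured bass is 6.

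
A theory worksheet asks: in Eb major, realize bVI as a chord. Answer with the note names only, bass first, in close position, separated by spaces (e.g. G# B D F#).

Cb Eb Gb

bVI is a major triad on the lowered sixth degree, borrowed from the parallel minor. In Eb major that root is Cb.
So the chord is Cb-Eb-Gb.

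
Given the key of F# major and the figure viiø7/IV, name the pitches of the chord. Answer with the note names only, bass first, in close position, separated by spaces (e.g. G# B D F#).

The slash marks an applied leading-tone chord: viio of IV. In F# major, IV is B, so the leading tone to it is A#, a half step below.
Building a half-diminished seventh chord on A# gives A#-C#-E-G#.

A# C# E G#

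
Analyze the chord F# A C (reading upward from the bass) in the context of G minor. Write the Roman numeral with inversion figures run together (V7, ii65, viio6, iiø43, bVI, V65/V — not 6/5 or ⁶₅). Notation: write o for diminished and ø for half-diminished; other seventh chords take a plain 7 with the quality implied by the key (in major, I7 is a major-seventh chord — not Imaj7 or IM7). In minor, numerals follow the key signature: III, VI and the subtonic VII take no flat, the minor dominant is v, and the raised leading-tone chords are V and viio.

viio

Stacked in thirds the chord is F#-A-C: a diminished triad on F#.
F# is scale degree 7 in G minor, and a diminished triad on that degree is written viio.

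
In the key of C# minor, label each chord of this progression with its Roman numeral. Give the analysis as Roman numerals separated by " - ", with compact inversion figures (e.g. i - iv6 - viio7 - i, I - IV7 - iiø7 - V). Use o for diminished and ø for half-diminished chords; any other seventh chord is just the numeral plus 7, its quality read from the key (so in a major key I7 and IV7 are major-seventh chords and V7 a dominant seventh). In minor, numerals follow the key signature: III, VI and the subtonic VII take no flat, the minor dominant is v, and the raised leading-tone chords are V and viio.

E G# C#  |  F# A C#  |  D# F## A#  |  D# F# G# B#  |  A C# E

E-G#-C#: minor triad on C# = scale degree 1 → i6.
F#-A-C#: root F# is the subdominant; minor triad there is iv.
D#-F##-A# is the secondary dominant of V (major triad on D#): V/V.
D#-F#-G#-B#: dominant seventh chord on G# = scale degree 5 → V43.
A-C#-E has root A, degree 6 in C# minor, so VI.

i6 - iv - V/V - V43 - VI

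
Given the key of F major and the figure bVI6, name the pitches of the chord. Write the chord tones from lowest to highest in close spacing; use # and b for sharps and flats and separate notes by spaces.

F Ab Db

bVI6 is a major triad on the lowered sixth degree, borrowed from the parallel minor. In F major that root is Db.
So the chord is Db-F-Ab.
With the 6 figure the chord is in first inversion; from the bass F upward in close position it reads F-Ab-Db.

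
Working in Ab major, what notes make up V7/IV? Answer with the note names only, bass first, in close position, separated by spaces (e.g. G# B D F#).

The slash means an applied dominant: we want the dominant of IV. In Ab major, IV is Db major, and its dominant is built on Ab.
Building a dominant seventh chord on Ab gives Ab-C-Eb-Gb.

Ab C Eb Gb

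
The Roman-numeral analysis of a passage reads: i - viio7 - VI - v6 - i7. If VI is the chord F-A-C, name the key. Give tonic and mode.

A minor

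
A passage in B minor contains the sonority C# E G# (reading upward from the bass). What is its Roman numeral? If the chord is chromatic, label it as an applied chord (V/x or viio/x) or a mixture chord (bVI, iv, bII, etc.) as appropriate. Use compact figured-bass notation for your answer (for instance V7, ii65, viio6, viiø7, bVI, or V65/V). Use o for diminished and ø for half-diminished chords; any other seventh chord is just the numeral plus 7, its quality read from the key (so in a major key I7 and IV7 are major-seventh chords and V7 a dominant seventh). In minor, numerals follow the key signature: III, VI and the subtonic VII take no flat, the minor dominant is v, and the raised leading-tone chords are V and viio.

ii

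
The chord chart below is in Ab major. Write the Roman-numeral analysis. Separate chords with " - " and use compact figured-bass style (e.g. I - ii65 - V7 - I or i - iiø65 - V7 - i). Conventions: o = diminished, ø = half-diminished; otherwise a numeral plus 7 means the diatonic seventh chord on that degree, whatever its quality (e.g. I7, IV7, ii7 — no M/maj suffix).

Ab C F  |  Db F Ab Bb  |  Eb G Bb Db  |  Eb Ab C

Ab-C-F: minor triad on F = scale degree 6 → vi6.
Db-F-Ab-Bb: minor seventh chord on Bb = scale degree 2 → ii65.
Eb-G-Bb-Db: dominant seventh chord on Eb = scale degree 5 → V7.
Eb-Ab-C: root Ab is the tonic; major triad there is I64.

vi6 - ii65 - V7 - I64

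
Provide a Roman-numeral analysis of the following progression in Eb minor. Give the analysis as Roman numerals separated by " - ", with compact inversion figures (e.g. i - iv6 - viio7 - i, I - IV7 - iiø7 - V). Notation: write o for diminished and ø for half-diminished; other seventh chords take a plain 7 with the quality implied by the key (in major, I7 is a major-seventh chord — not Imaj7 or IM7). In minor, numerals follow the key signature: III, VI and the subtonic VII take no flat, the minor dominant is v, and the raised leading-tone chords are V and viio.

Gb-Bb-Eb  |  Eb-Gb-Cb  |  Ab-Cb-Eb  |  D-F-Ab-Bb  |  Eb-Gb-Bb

i6 - VI6 - iv - V65 - i

Gb-Bb-Eb: minor triad on Eb = scale degree 1 → i6.
Eb-Gb-Cb has root Cb, degree 6 in Eb minor, so VI6.
Ab-Cb-Eb: minor triad on Ab = scale degree 4 → iv.
D-F-Ab-Bb has root Bb, degree 5 in Eb minor, so V65.
Eb-Gb-Bb: root Eb is the tonic; minor triad there is i.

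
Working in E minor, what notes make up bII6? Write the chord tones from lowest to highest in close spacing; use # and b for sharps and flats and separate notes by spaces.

A C F

Scale degree 2 in E minor is F#; lowering it a half step gives F. bII6 is the Neapolitan sixth — a major triad on the lowered second degree, here in its customary first inversion.
So the chord is F-A-C, a major triad.
With the 6 figure the chord is in first inversion; from the bass A upward in close position it reads A-C-F.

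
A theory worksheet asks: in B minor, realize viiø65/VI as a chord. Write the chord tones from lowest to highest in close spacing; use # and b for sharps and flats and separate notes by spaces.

A C E F#

viiø65/VI is a secondary leading-tone chord. The target VI is G in B minor; the applied chord is rooted a semitone below, on F#.
Building a half-diminished seventh chord on F# gives F#-A-C-E.
The figured bass 65 indicates first inversion, placing the third (A) in the bass: A-C-E-F#.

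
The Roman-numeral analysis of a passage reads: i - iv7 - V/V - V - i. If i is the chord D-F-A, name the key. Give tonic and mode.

D minor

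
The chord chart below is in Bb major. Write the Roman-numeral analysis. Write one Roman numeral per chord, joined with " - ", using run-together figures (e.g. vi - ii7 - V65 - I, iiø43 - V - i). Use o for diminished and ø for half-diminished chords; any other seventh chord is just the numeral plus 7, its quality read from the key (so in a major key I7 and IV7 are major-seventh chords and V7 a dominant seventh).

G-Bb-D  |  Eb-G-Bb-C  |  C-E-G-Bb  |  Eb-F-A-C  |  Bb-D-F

G-Bb-D: root G is the submediant; minor triad there is vi.
Eb-G-Bb-C: minor seventh chord on C = scale degree 2 → ii65.
C-E-G-Bb is the secondary dominant of V (dominant seventh chord on C): V7/V.
Eb-F-A-C: root F is the dominant; dominant seventh chord there is V42.
Bb-D-F: major triad on Bb = scale degree 1 → I.

vi - ii65 - V7/V - V42 - I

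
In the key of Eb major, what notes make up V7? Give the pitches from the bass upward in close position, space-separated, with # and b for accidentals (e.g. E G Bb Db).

In Eb major, scale degree 5 is Bb, and the diatonic chord built there is a dominant seventh chord.
Stacking thirds from Bb gives Bb-D-F-Ab.

Bb D F Ab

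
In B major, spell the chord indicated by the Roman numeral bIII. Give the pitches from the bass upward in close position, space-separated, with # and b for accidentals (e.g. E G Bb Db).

Scale degree 3 in B major is D#; lowering it a half step gives D. bIII is a major triad on the lowered third degree, borrowed from the parallel minor.
So the chord is D-F#-A.

D F# A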